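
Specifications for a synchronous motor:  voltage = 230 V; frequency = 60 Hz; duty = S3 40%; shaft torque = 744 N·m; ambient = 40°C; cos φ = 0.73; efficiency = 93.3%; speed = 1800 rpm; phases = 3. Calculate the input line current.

517 A

ω = 2π×1800/60 = 188.5 rad/s; P_out = τω = 744 × 188.5 = 140244 W
P_in = P_out / η = 140244 / 0.933 = 150315 W
I_L = P_in / (√3·V_L·cosφ) = 150315 / (1.732 × 230 × 0.73) = 517 A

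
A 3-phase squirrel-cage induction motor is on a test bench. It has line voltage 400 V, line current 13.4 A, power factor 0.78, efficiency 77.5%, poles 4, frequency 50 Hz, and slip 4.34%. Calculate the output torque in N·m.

P_in = √3·V·I·cosφ = 1.732 × 400 × 13.4 × 0.78 = 7241 W
P_out = η·P_in = 0.775 × 7241 = 5612 W
n_s = 120×50/4 = 1500 rpm; n = 1500×(1−0.0434) = 1435 rpm
ω = 2π×1435/60 = 150.3 rad/s
τ = P_out/ω = 5612/150.3 = 37.3 N·m

37.3 N·m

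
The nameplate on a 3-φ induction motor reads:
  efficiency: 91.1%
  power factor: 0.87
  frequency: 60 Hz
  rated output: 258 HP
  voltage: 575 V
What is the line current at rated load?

P_out = 258 × 746 = 192468 W
P_in = P_out / η = 192468 / 0.911 = 211271 W
I_L = P_in / (√3·V_L·cosφ) = 211271 / (1.732 × 575 × 0.87) = 244 A

244 A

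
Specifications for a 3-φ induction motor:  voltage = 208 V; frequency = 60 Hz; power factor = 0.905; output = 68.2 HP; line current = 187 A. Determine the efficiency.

P_out = 68.2 × 746 = 50877 W
P_in = √3·V_L·I_L·cosφ = 1.732 × 208 × 187 × 0.905 = 60968 W
η = P_out / P_in = 50877 / 60968 = 0.834 = 83.4%

83.4 %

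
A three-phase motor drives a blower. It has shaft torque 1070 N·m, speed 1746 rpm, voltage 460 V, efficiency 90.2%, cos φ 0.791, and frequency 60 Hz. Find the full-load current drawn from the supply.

344 A

ω = 2π×1746/60 = 182.8 rad/s; P_out = τω = 1070 × 182.8 = 195596 W
P_in = P_out / η = 195596 / 0.902 = 216847 W
I_L = P_in / (√3·V_L·cosφ) = 216847 / (1.732 × 460 × 0.791) = 344 A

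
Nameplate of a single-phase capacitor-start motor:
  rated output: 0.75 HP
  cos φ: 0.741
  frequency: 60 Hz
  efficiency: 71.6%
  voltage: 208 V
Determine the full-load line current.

5.07 A

P_out = 0.75 × 746 = 560 W
P_in = P_out / η = 560 / 0.716 = 782 W
I = P_in / (V·cosφ) = 782 / (208 × 0.741) = 5.07 A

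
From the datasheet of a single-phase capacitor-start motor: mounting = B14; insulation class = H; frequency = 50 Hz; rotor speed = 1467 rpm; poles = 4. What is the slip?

2.20 %

n_s = 120f/p = 120×50/4 = 1500 rpm
s = (n_s − n)/n_s = (1500 − 1467)/1500 = 0.0220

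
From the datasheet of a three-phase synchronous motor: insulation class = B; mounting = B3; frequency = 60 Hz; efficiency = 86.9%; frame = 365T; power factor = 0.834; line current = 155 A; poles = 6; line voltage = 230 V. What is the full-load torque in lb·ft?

263 lb·ft

P_in = √3·V·I·cosφ = 1.732 × 230 × 155 × 0.834 = 51496 W
P_out = η·P_in = 0.869 × 51496 = 44750 W
n = n_s = 120×60/6 = 1200 rpm (synchronous)
ω = 2π×1200/60 = 125.7 rad/s
τ = P_out/ω = 44750/125.7 = 356 N·m
In lb·ft: 356/1.356 = 263 lb·ft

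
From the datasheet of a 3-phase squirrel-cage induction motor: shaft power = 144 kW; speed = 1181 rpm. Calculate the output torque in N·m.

ω = 2π × 1181/60 = 123.7 rad/s
τ = P/ω = 144000/123.7 = 1160 N·m

1160 N·m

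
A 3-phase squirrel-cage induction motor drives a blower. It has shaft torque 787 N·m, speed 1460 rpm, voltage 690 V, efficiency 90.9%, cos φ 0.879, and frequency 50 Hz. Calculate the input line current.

ω = 2π×1460/60 = 152.9 rad/s; P_out = τω = 787 × 152.9 = 120332 W
P_in = P_out / η = 120332 / 0.909 = 132378 W
I_L = P_in / (√3·V_L·cosφ) = 132378 / (1.732 × 690 × 0.879) = 126 A

126 A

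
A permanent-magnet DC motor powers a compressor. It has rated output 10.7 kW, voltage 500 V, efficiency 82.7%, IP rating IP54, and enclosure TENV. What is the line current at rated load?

P_out = 10.7 kW = 10700 W
P_in = P_out / η = 10700 / 0.827 = 12938 W
I = P_in / V = 12938 / 500 = 25.9 A

25.9 A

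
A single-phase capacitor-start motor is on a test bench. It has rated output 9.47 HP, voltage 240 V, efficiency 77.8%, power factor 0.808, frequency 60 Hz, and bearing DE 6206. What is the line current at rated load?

P_out = 9.47 × 746 = 7065 W
P_in = P_out / η = 7065 / 0.778 = 9081 W
I = P_in / (V·cosφ) = 9081 / (240 × 0.808) = 46.8 A

46.8 A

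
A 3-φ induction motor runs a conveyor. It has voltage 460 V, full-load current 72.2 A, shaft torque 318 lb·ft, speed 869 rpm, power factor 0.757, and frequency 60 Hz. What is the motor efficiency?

90.1 %

τ = 318 lb·ft × 1.356 = 431.2 N·m
ω = 2π × 869/60 = 91 rad/s; P_out = τω = 431.2 × 91 = 39239 W
P_in = √3·V_L·I_L·cosφ = 1.732 × 460 × 72.2 × 0.757 = 43545 W
η = P_out / P_in = 39239 / 43545 = 0.901 = 90.1%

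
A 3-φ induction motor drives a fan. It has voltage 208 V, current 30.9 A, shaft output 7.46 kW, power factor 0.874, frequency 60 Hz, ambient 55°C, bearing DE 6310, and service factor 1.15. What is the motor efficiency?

P_out = 7.46 kW = 7460 W
P_in = √3·V_L·I_L·cosφ = 1.732 × 208 × 30.9 × 0.874 = 9729 W
η = P_out / P_in = 7460 / 9729 = 0.767 = 76.7%

76.7 %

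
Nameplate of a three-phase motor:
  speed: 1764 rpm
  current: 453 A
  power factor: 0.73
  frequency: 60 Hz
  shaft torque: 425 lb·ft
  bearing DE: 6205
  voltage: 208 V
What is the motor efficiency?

τ = 425 lb·ft × 1.356 = 576.3 N·m
ω = 2π × 1764/60 = 184.7 rad/s; P_out = τω = 576.3 × 184.7 = 106443 W
P_in = √3·V_L·I_L·cosφ = 1.732 × 208 × 453 × 0.73 = 119133 W
η = P_out / P_in = 106443 / 119133 = 0.893 = 89.3%

89.3 %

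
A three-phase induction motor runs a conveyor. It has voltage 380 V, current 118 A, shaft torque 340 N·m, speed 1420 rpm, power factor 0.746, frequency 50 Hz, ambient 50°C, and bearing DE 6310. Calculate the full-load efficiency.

87.3 %

ω = 2π × 1420/60 = 148.7 rad/s; P_out = τω = 340 × 148.7 = 50558 W
P_in = √3·V_L·I_L·cosφ = 1.732 × 380 × 118 × 0.746 = 57937 W
η = P_out / P_in = 50558 / 57937 = 0.873 = 87.3%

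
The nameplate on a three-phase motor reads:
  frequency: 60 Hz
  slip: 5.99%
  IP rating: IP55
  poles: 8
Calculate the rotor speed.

846 rpm

n_s = 120f/p = 120×60/8 = 900 rpm
n = n_s(1 − s) = 900 × (1 − 0.0599) = 846 rpm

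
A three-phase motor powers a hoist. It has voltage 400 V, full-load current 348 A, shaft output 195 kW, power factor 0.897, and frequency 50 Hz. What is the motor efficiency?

90.2 %

P_out = 195 kW = 195000 W
P_in = √3·V_L·I_L·cosφ = 1.732 × 400 × 348 × 0.897 = 216262 W
η = P_out / P_in = 195000 / 216262 = 0.902 = 90.2%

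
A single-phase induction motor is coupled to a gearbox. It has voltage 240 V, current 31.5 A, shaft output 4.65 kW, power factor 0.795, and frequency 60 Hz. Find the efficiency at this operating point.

P_out = 4.65 kW = 4650 W
P_in = V·I·cosφ = 240 × 31.5 × 0.795 = 6010 W
η = P_out / P_in = 4650 / 6010 = 0.774 = 77.4%

77.4 %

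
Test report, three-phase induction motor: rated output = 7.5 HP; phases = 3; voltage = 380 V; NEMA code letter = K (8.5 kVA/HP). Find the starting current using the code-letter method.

96.9 A

S_LR = 8.5 × 7.5 = 63.75 kVA
I_LR = S_LR/(√3·V_L) = 63750/(1.732×380) = 96.9 A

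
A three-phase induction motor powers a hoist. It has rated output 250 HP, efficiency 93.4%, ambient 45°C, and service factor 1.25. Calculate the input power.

P_out = 250 × 746 = 186500 W
P_in = P_out/η = 186500/0.934 = 199679 W = 200 kW

200 kW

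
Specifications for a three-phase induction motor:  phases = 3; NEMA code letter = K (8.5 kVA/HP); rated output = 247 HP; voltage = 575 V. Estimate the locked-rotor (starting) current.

S_LR = 8.5 × 247 = 2099.5 kVA
I_LR = S_LR/(√3·V_L) = 2099500/(1.732×575) = 2110 A

2110 A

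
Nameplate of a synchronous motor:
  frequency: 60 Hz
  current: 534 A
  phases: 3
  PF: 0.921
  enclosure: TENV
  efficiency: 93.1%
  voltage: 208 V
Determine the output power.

P_in = √3·V·I·cosφ = 1.732 × 208 × 534 × 0.921 = 177179 W
P_out = η·P_in = 0.931 × 177179 = 164954 W

165 kW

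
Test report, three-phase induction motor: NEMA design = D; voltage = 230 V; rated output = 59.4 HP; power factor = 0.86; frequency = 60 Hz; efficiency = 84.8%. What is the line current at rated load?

P_out = 59.4 × 746 = 44312 W
P_in = P_out / η = 44312 / 0.848 = 52255 W
I_L = P_in / (√3·V_L·cosφ) = 52255 / (1.732 × 230 × 0.86) = 153 A

153 A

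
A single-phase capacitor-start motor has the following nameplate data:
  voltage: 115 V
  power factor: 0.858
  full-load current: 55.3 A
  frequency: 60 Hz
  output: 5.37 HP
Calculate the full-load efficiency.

73.4 %

P_out = 5.37 × 746 = 4006 W
P_in = V·I·cosφ = 115 × 55.3 × 0.858 = 5456 W
η = P_out / P_in = 4006 / 5456 = 0.734 = 73.4%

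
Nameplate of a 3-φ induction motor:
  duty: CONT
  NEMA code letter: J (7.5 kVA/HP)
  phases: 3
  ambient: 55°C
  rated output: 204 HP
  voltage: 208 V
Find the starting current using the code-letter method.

4250 A

S_LR = 7.5 × 204 = 1530 kVA
I_LR = S_LR/(√3·V_L) = 1530000/(1.732×208) = 4250 A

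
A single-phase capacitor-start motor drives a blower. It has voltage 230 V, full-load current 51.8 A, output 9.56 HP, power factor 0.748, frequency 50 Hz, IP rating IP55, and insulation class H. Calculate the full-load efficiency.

80.0 %

P_out = 9.56 × 746 = 7132 W
P_in = V·I·cosφ = 230 × 51.8 × 0.748 = 8912 W
η = P_out / P_in = 7132 / 8912 = 0.800 = 80.0%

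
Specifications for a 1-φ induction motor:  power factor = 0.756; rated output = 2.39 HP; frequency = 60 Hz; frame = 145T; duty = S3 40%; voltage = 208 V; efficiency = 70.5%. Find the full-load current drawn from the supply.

P_out = 2.39 × 746 = 1783 W
P_in = P_out / η = 1783 / 0.705 = 2529 W
I = P_in / (V·cosφ) = 2529 / (208 × 0.756) = 16.1 A

16.1 A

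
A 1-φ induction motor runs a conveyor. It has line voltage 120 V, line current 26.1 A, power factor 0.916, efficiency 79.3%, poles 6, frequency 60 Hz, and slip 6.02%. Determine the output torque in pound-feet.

P_in = V·I·cosφ = 120 × 26.1 × 0.916 = 2869 W
P_out = η·P_in = 0.793 × 2869 = 2275 W
n_s = 120×60/6 = 1200 rpm; n = 1200×(1−0.0602) = 1128 rpm
ω = 2π×1128/60 = 118.1 rad/s
τ = P_out/ω = 2275/118.1 = 19.26 N·m
In lb·ft: 19.26/1.356 = 14.2 lb·ft

14.2 lb·ft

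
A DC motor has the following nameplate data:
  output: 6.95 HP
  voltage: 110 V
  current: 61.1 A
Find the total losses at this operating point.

P_in = V·I = 110×61.1 = 6721 W
P_out = 6.95×746 = 5185 W
Losses = P_in − P_out = 6721 − 5185 = 1536 W

1540 W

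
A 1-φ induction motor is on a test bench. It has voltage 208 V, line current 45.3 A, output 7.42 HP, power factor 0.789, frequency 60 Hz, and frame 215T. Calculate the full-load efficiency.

74.5 %

P_out = 7.42 × 746 = 5535 W
P_in = V·I·cosφ = 208 × 45.3 × 0.789 = 7434 W
η = P_out / P_in = 5535 / 7434 = 0.745 = 74.5%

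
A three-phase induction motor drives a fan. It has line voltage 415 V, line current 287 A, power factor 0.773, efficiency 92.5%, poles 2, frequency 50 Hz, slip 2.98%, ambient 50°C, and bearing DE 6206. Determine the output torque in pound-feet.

P_in = √3·V·I·cosφ = 1.732 × 415 × 287 × 0.773 = 159462 W
P_out = η·P_in = 0.925 × 159462 = 147502 W
n_s = 120×50/2 = 3000 rpm; n = 3000×(1−0.0298) = 2911 rpm
ω = 2π×2911/60 = 304.8 rad/s
τ = P_out/ω = 147502/304.8 = 483.9 N·m
In lb·ft: 483.9/1.356 = 357 lb·ft

357 lb·ft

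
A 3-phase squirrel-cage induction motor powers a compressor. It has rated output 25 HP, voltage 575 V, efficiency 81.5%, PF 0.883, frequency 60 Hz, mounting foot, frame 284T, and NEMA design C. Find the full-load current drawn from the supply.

P_out = 25 × 746 = 18650 W
P_in = P_out / η = 18650 / 0.815 = 22883 W
I_L = P_in / (√3·V_L·cosφ) = 22883 / (1.732 × 575 × 0.883) = 26 A

26 A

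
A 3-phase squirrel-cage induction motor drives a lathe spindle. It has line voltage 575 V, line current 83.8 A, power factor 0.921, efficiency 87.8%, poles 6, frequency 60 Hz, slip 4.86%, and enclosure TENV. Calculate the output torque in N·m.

P_in = √3·V·I·cosφ = 1.732 × 575 × 83.8 × 0.921 = 76863 W
P_out = η·P_in = 0.878 × 76863 = 67486 W
n_s = 120×60/6 = 1200 rpm; n = 1200×(1−0.0486) = 1142 rpm
ω = 2π×1142/60 = 119.6 rad/s
τ = P_out/ω = 67486/119.6 = 564 N·m

564 N·m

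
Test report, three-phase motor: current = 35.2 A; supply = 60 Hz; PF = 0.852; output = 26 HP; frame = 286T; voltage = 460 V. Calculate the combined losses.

4.5 kW

P_in = √3·V·I·cosφ = 1.732×460×35.2×0.852 = 23894 W
P_out = 26×746 = 19396 W
Losses = P_in − P_out = 23894 − 19396 = 4498 W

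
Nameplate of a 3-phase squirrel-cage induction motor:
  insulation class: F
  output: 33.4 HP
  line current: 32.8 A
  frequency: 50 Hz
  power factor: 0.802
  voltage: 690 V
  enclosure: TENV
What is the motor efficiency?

79.3 %

P_out = 33.4 × 746 = 24916 W
P_in = √3·V_L·I_L·cosφ = 1.732 × 690 × 32.8 × 0.802 = 31437 W
η = P_out / P_in = 24916 / 31437 = 0.793 = 79.3%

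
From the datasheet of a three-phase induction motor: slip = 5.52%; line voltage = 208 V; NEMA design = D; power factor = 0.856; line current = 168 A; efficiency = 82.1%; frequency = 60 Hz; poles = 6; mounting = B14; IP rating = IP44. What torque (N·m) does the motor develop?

358 N·m

P_in = √3·V·I·cosφ = 1.732 × 208 × 168 × 0.856 = 51808 W
P_out = η·P_in = 0.821 × 51808 = 42534 W
n_s = 120×60/6 = 1200 rpm; n = 1200×(1−0.0552) = 1134 rpm
ω = 2π×1134/60 = 118.8 rad/s
τ = P_out/ω = 42534/118.8 = 358 N·m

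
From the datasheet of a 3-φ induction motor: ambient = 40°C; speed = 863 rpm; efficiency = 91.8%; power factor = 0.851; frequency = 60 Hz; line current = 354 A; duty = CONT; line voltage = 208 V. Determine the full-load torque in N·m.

1100 N·m

P_in = √3·V·I·cosφ = 1.732 × 208 × 354 × 0.851 = 108529 W
P_out = η·P_in = 0.918 × 108529 = 99630 W
n = 863 rpm
ω = 2π×863/60 = 90.37 rad/s
τ = P_out/ω = 99630/90.37 = 1100 N·m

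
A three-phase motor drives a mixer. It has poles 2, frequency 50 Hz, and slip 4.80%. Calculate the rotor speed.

2856 rpm

n_s = 120f/p = 120×50/2 = 3000 rpm
n = n_s(1 − s) = 3000 × (1 − 0.048) = 2856 rpm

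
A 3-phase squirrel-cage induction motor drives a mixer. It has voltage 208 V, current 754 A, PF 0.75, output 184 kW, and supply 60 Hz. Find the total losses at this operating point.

19.7 kW

P_in = √3·V·I·cosφ = 1.732×208×754×0.75 = 203725 W
P_out = 184000 W
Losses = P_in − P_out = 203725 − 184000 = 19725 W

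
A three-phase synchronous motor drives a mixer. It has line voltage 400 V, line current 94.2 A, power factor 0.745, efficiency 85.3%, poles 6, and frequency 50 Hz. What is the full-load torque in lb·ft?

P_in = √3·V·I·cosφ = 1.732 × 400 × 94.2 × 0.745 = 48620 W
P_out = η·P_in = 0.853 × 48620 = 41473 W
n = n_s = 120×50/6 = 1000 rpm (synchronous)
ω = 2π×1000/60 = 104.7 rad/s
τ = P_out/ω = 41473/104.7 = 396.1 N·m
In lb·ft: 396.1/1.356 = 292 lb·ft

292 lb·ft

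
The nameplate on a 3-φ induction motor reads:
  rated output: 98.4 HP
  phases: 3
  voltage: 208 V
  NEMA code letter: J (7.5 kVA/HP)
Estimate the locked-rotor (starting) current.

2050 A

S_LR = 7.5 × 98.4 = 738 kVA
I_LR = S_LR/(√3·V_L) = 738000/(1.732×208) = 2050 A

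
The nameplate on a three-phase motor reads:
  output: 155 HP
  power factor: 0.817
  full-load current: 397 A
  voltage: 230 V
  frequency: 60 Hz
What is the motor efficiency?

P_out = 155 × 746 = 115630 W
P_in = √3·V_L·I_L·cosφ = 1.732 × 230 × 397 × 0.817 = 129208 W
η = P_out / P_in = 115630 / 129208 = 0.895 = 89.5%

89.5 %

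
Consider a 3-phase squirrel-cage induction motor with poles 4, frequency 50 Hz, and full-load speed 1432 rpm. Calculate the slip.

n_s = 120f/p = 120×50/4 = 1500 rpm
s = (n_s − n)/n_s = (1500 − 1432)/1500 = 0.0453

4.53 %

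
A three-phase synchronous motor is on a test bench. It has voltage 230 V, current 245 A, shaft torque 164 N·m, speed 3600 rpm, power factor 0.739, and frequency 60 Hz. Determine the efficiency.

ω = 2π × 3600/60 = 377 rad/s; P_out = τω = 164 × 377 = 61828 W
P_in = √3·V_L·I_L·cosφ = 1.732 × 230 × 245 × 0.739 = 72125 W
η = P_out / P_in = 61828 / 72125 = 0.857 = 85.7%

85.7 %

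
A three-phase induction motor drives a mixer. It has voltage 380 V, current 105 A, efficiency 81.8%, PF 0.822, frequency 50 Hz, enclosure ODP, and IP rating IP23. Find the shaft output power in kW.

46.5 kW

P_in = √3·V·I·cosφ = 1.732 × 380 × 105 × 0.822 = 56806 W
P_out = η·P_in = 0.818 × 56806 = 46467 W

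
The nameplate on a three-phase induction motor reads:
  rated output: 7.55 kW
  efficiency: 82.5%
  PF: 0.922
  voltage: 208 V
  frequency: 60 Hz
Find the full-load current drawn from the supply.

27.6 A

P_out = 7.55 kW = 7550 W
P_in = P_out / η = 7550 / 0.825 = 9152 W
I_L = P_in / (√3·V_L·cosφ) = 9152 / (1.732 × 208 × 0.922) = 27.6 A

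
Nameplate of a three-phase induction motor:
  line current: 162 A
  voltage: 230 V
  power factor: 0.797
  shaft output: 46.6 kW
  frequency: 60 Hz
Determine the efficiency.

P_out = 46.6 kW = 46600 W
P_in = √3·V_L·I_L·cosφ = 1.732 × 230 × 162 × 0.797 = 51434 W
η = P_out / P_in = 46600 / 51434 = 0.906 = 90.6%

90.6 %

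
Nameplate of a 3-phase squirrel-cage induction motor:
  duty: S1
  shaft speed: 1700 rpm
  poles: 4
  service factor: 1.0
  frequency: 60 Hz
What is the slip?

n_s = 120f/p = 120×60/4 = 1800 rpm
s = (n_s − n)/n_s = (1800 − 1700)/1800 = 0.0556

5.56 %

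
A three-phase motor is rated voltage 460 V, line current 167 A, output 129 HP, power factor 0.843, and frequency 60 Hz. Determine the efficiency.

P_out = 129 × 746 = 96234 W
P_in = √3·V_L·I_L·cosφ = 1.732 × 460 × 167 × 0.843 = 112163 W
η = P_out / P_in = 96234 / 112163 = 0.858 = 85.8%

85.8 %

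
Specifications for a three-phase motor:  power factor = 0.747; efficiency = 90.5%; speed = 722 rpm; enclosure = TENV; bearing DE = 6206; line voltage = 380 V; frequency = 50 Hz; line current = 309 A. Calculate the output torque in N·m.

1820 N·m

P_in = √3·V·I·cosφ = 1.732 × 380 × 309 × 0.747 = 151918 W
P_out = η·P_in = 0.905 × 151918 = 137486 W
n = 722 rpm
ω = 2π×722/60 = 75.61 rad/s
τ = P_out/ω = 137486/75.61 = 1820 N·m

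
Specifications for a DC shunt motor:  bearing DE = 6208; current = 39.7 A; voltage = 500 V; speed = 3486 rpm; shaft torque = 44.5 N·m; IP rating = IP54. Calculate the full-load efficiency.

ω = 2π × 3486/60 = 365.1 rad/s; P_out = τω = 44.5 × 365.1 = 16247 W
P_in = V·I = 500 × 39.7 = 19850 W
η = P_out / P_in = 16247 / 19850 = 0.818 = 81.8%

81.8 %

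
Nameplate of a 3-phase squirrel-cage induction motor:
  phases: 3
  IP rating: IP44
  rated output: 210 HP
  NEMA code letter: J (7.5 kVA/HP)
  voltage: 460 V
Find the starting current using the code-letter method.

S_LR = 7.5 × 210 = 1575 kVA
I_LR = S_LR/(√3·V_L) = 1575000/(1.732×460) = 1980 A

1980 A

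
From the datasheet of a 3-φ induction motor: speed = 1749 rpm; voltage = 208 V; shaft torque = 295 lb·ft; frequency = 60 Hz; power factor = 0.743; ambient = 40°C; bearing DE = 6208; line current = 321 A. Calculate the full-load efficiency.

85.3 %

τ = 295 lb·ft × 1.356 = 400 N·m
ω = 2π × 1749/60 = 183.2 rad/s; P_out = τω = 400 × 183.2 = 73280 W
P_in = √3·V_L·I_L·cosφ = 1.732 × 208 × 321 × 0.743 = 85922 W
η = P_out / P_in = 73280 / 85922 = 0.853 = 85.3%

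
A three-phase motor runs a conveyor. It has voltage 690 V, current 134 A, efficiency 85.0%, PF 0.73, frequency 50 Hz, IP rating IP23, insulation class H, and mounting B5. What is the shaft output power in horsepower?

P_in = √3·V·I·cosφ = 1.732 × 690 × 134 × 0.73 = 116903 W
P_out = η·P_in = 0.85 × 116903 = 99368 W
= 99368/746 = 133 HP

133 HP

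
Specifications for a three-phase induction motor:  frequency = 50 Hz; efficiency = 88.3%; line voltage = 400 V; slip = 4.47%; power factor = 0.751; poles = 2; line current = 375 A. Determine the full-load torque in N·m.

574 N·m

P_in = √3·V·I·cosφ = 1.732 × 400 × 375 × 0.751 = 195110 W
P_out = η·P_in = 0.883 × 195110 = 172282 W
n_s = 120×50/2 = 3000 rpm; n = 3000×(1−0.0447) = 2866 rpm
ω = 2π×2866/60 = 300.1 rad/s
τ = P_out/ω = 172282/300.1 = 574 N·m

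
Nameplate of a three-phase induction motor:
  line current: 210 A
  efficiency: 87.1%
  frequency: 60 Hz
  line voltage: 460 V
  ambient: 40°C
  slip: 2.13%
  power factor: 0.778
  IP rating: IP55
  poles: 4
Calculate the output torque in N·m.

P_in = √3·V·I·cosφ = 1.732 × 460 × 210 × 0.778 = 130168 W
P_out = η·P_in = 0.871 × 130168 = 113376 W
n_s = 120×60/4 = 1800 rpm; n = 1800×(1−0.0213) = 1762 rpm
ω = 2π×1762/60 = 184.5 rad/s
τ = P_out/ω = 113376/184.5 = 615 N·m

615 N·m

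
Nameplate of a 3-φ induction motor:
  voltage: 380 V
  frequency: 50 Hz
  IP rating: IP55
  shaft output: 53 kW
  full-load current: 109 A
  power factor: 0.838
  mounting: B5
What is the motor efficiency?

P_out = 53 kW = 53000 W
P_in = √3·V_L·I_L·cosφ = 1.732 × 380 × 109 × 0.838 = 60118 W
η = P_out / P_in = 53000 / 60118 = 0.882 = 88.2%

88.2 %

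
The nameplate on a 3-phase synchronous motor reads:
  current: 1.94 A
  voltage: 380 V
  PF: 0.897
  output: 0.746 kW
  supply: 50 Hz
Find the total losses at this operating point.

399 W

P_in = √3·V·I·cosφ = 1.732×380×1.94×0.897 = 1145 W
P_out = 746 W
Losses = P_in − P_out = 1145 − 746 = 399 W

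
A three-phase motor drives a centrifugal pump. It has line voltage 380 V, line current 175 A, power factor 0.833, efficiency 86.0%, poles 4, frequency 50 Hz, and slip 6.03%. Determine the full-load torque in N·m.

559 N·m

P_in = √3·V·I·cosφ = 1.732 × 380 × 175 × 0.833 = 95943 W
P_out = η·P_in = 0.86 × 95943 = 82511 W
n_s = 120×50/4 = 1500 rpm; n = 1500×(1−0.0603) = 1410 rpm
ω = 2π×1410/60 = 147.7 rad/s
τ = P_out/ω = 82511/147.7 = 559 N·m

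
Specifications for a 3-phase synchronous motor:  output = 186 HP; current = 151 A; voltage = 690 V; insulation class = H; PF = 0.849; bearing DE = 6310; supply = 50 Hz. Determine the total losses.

14.5 kW

P_in = √3·V·I·cosφ = 1.732×690×151×0.849 = 153208 W
P_out = 186×746 = 138756 W
Losses = P_in − P_out = 153208 − 138756 = 14452 W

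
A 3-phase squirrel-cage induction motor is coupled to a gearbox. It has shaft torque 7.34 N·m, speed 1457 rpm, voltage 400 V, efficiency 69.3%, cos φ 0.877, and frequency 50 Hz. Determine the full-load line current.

ω = 2π×1457/60 = 152.6 rad/s; P_out = τω = 7.34 × 152.6 = 1120 W
P_in = P_out / η = 1120 / 0.693 = 1616 W
I_L = P_in / (√3·V_L·cosφ) = 1616 / (1.732 × 400 × 0.877) = 2.66 A

2.66 A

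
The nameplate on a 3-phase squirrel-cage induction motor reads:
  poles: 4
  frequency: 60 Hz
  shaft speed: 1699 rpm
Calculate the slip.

n_s = 120f/p = 120×60/4 = 1800 rpm
s = (n_s − n)/n_s = (1800 − 1699)/1800 = 0.0561

5.6 %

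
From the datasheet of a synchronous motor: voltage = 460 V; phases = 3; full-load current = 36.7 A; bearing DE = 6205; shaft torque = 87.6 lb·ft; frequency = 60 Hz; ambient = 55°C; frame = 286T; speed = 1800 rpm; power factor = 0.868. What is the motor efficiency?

τ = 87.6 lb·ft × 1.356 = 118.8 N·m
ω = 2π × 1800/60 = 188.5 rad/s; P_out = τω = 118.8 × 188.5 = 22394 W
P_in = √3·V_L·I_L·cosφ = 1.732 × 460 × 36.7 × 0.868 = 25380 W
η = P_out / P_in = 22394 / 25380 = 0.882 = 88.2%

88.2 %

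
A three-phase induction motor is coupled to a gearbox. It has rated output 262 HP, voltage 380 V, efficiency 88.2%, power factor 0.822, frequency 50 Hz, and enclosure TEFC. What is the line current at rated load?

P_out = 262 × 746 = 195452 W
P_in = P_out / η = 195452 / 0.882 = 221601 W
I_L = P_in / (√3·V_L·cosφ) = 221601 / (1.732 × 380 × 0.822) = 410 A

410 A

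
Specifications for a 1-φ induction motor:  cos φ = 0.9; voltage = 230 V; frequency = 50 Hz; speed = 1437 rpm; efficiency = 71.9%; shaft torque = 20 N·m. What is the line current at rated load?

ω = 2π×1437/60 = 150.5 rad/s; P_out = τω = 20 × 150.5 = 3010 W
P_in = P_out / η = 3010 / 0.719 = 4186 W
I = P_in / (V·cosφ) = 4186 / (230 × 0.9) = 20.2 A

20.2 A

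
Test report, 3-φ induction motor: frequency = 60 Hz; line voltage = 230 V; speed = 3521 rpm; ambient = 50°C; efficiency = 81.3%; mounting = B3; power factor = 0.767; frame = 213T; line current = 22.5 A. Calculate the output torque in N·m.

P_in = √3·V·I·cosφ = 1.732 × 230 × 22.5 × 0.767 = 6875 W
P_out = η·P_in = 0.813 × 6875 = 5589 W
n = 3521 rpm
ω = 2π×3521/60 = 368.7 rad/s
τ = P_out/ω = 5589/368.7 = 15.2 N·m

15.2 N·m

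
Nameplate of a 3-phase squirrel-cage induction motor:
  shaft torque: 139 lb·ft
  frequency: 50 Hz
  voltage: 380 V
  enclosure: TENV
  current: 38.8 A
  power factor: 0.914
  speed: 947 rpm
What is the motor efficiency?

80.1 %

τ = 139 lb·ft × 1.356 = 188.5 N·m
ω = 2π × 947/60 = 99.17 rad/s; P_out = τω = 188.5 × 99.17 = 18694 W
P_in = √3·V_L·I_L·cosφ = 1.732 × 380 × 38.8 × 0.914 = 23340 W
η = P_out / P_in = 18694 / 23340 = 0.801 = 80.1%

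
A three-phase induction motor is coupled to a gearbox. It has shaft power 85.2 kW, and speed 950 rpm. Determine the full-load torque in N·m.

856 N·m

ω = 2π × 950/60 = 99.48 rad/s
τ = P/ω = 85200/99.48 = 856 N·m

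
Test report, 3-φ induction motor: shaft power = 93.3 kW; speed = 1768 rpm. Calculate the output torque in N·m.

ω = 2π × 1768/60 = 185.1 rad/s
τ = P/ω = 93300/185.1 = 504 N·m

504 N·m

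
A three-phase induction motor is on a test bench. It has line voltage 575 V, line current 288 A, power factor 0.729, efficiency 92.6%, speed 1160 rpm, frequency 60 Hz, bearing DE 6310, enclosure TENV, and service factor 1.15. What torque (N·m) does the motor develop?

1590 N·m

P_in = √3·V·I·cosφ = 1.732 × 575 × 288 × 0.729 = 209091 W
P_out = η·P_in = 0.926 × 209091 = 193618 W
n = 1160 rpm
ω = 2π×1160/60 = 121.5 rad/s
τ = P_out/ω = 193618/121.5 = 1590 N·m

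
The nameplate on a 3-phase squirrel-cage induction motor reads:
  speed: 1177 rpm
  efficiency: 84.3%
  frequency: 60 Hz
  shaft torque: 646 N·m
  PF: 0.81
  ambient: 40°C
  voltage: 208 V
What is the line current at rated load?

ω = 2π×1177/60 = 123.3 rad/s; P_out = τω = 646 × 123.3 = 79652 W
P_in = P_out / η = 79652 / 0.843 = 94486 W
I_L = P_in / (√3·V_L·cosφ) = 94486 / (1.732 × 208 × 0.81) = 324 A

324 A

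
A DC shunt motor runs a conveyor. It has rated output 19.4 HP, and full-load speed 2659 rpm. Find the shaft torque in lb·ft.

P_out = 19.4 × 746 = 14472 W
ω = 2π × 2659/60 = 278.4 rad/s
τ = P_out/ω = 14472/278.4 = 51.98 N·m
In lb·ft: 51.98/1.356 = 38.3 lb·ft

38.3 lb·ft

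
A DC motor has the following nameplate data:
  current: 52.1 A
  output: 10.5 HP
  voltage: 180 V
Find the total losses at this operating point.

P_in = V·I = 180×52.1 = 9378 W
P_out = 10.5×746 = 7833 W
Losses = P_in − P_out = 9378 − 7833 = 1545 W

1550 W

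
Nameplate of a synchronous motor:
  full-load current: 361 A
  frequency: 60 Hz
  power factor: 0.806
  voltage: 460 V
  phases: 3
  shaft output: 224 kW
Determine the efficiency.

96.6 %

P_out = 224 kW = 224000 W
P_in = √3·V_L·I_L·cosφ = 1.732 × 460 × 361 × 0.806 = 231818 W
η = P_out / P_in = 224000 / 231818 = 0.966 = 96.6%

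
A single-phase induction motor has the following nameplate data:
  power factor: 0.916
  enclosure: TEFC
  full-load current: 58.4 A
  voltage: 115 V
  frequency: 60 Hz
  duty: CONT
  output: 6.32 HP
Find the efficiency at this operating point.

P_out = 6.32 × 746 = 4715 W
P_in = V·I·cosφ = 115 × 58.4 × 0.916 = 6152 W
η = P_out / P_in = 4715 / 6152 = 0.766 = 76.6%

76.6 %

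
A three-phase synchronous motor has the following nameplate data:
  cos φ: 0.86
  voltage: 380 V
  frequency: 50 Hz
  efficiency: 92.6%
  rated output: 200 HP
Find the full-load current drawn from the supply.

P_out = 200 × 746 = 149200 W
P_in = P_out / η = 149200 / 0.926 = 161123 W
I_L = P_in / (√3·V_L·cosφ) = 161123 / (1.732 × 380 × 0.86) = 285 A

285 A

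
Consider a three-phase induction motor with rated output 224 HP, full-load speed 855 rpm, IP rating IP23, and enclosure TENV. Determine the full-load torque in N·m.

1870 N·m

P_out = 224 × 746 = 167104 W
ω = 2π × 855/60 = 89.54 rad/s
τ = P_out/ω = 167104/89.54 = 1870 N·m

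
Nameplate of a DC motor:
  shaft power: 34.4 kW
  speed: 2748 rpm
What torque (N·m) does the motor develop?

ω = 2π × 2748/60 = 287.8 rad/s
τ = P/ω = 34400/287.8 = 120 N·m

120 N·m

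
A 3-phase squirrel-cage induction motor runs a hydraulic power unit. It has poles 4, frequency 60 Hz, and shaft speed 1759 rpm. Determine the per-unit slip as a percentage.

2.28 %

n_s = 120f/p = 120×60/4 = 1800 rpm
s = (n_s − n)/n_s = (1800 − 1759)/1800 = 0.0228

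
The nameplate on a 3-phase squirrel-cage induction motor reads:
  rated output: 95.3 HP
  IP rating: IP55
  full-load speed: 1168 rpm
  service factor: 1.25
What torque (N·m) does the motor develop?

P_out = 95.3 × 746 = 71094 W
ω = 2π × 1168/60 = 122.3 rad/s
τ = P_out/ω = 71094/122.3 = 581 N·m

581 N·m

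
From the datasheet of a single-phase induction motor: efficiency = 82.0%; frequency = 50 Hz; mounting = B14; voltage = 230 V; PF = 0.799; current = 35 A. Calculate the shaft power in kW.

P_in = V·I·cosφ = 230 × 35 × 0.799 = 6432 W
P_out = η·P_in = 0.82 × 6432 = 5274 W

5.27 kW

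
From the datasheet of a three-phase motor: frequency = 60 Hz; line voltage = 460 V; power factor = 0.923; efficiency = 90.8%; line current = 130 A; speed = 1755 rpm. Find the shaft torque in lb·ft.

348 lb·ft

P_in = √3·V·I·cosφ = 1.732 × 460 × 130 × 0.923 = 95598 W
P_out = η·P_in = 0.908 × 95598 = 86803 W
n = 1755 rpm
ω = 2π×1755/60 = 183.8 rad/s
τ = P_out/ω = 86803/183.8 = 472.3 N·m
In lb·ft: 472.3/1.356 = 348 lb·ft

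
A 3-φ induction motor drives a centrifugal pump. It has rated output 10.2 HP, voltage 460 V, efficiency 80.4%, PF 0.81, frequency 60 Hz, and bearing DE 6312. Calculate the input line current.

14.7 A

P_out = 10.2 × 746 = 7609 W
P_in = P_out / η = 7609 / 0.804 = 9464 W
I_L = P_in / (√3·V_L·cosφ) = 9464 / (1.732 × 460 × 0.81) = 14.7 A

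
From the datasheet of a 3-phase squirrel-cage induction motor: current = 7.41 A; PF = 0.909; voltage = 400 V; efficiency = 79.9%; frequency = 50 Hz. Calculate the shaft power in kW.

3.73 kW

P_in = √3·V·I·cosφ = 1.732 × 400 × 7.41 × 0.909 = 4666 W
P_out = η·P_in = 0.799 × 4666 = 3728 W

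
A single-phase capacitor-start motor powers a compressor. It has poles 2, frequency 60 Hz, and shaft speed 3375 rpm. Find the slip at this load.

n_s = 120f/p = 120×60/2 = 3600 rpm
s = (n_s − n)/n_s = (3600 − 3375)/3600 = 0.0625

6.2 %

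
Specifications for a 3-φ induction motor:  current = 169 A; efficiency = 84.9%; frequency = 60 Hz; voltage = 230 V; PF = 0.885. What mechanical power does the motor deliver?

50.6 kW

P_in = √3·V·I·cosφ = 1.732 × 230 × 169 × 0.885 = 59581 W
P_out = η·P_in = 0.849 × 59581 = 50584 W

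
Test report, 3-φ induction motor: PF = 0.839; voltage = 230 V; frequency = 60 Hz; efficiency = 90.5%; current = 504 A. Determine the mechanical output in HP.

P_in = √3·V·I·cosφ = 1.732 × 230 × 504 × 0.839 = 168449 W
P_out = η·P_in = 0.905 × 168449 = 152446 W
= 152446/746 = 204 HP

204 HP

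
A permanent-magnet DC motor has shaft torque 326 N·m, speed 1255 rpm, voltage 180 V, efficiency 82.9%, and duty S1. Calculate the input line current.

ω = 2π×1255/60 = 131.4 rad/s; P_out = τω = 326 × 131.4 = 42836 W
P_in = P_out / η = 42836 / 0.829 = 51672 W
I = P_in / V = 51672 / 180 = 287 A

287 A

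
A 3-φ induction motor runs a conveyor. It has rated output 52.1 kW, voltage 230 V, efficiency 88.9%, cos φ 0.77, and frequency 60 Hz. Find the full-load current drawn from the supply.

191 A

P_out = 52.1 kW = 52100 W
P_in = P_out / η = 52100 / 0.889 = 58605 W
I_L = P_in / (√3·V_L·cosφ) = 58605 / (1.732 × 230 × 0.77) = 191 A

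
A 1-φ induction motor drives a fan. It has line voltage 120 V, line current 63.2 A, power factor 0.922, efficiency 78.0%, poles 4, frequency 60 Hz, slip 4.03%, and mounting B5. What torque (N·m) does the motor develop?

30.1 N·m

P_in = V·I·cosφ = 120 × 63.2 × 0.922 = 6992 W
P_out = η·P_in = 0.78 × 6992 = 5454 W
n_s = 120×60/4 = 1800 rpm; n = 1800×(1−0.0403) = 1727 rpm
ω = 2π×1727/60 = 180.9 rad/s
τ = P_out/ω = 5454/180.9 = 30.1 N·m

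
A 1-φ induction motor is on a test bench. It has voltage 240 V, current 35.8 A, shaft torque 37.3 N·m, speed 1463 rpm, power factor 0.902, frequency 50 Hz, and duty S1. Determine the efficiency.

ω = 2π × 1463/60 = 153.2 rad/s; P_out = τω = 37.3 × 153.2 = 5714 W
P_in = V·I·cosφ = 240 × 35.8 × 0.902 = 7750 W
η = P_out / P_in = 5714 / 7750 = 0.737 = 73.7%

73.7 %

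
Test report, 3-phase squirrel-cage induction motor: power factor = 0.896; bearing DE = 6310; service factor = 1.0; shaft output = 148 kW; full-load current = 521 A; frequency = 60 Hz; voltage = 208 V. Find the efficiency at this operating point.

P_out = 148 kW = 148000 W
P_in = √3·V_L·I_L·cosφ = 1.732 × 208 × 521 × 0.896 = 168173 W
η = P_out / P_in = 148000 / 168173 = 0.880 = 88.0%

88.0 %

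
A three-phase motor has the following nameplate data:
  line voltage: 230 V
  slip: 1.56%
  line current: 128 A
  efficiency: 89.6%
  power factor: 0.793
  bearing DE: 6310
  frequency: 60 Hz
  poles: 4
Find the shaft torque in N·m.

195 N·m

P_in = √3·V·I·cosφ = 1.732 × 230 × 128 × 0.793 = 40435 W
P_out = η·P_in = 0.896 × 40435 = 36230 W
n_s = 120×60/4 = 1800 rpm; n = 1800×(1−0.0156) = 1772 rpm
ω = 2π×1772/60 = 185.6 rad/s
τ = P_out/ω = 36230/185.6 = 195 N·m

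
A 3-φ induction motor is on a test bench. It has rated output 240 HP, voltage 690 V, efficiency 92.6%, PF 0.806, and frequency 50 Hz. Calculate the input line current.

201 A

P_out = 240 × 746 = 179040 W
P_in = P_out / η = 179040 / 0.926 = 193348 W
I_L = P_in / (√3·V_L·cosφ) = 193348 / (1.732 × 690 × 0.806) = 201 A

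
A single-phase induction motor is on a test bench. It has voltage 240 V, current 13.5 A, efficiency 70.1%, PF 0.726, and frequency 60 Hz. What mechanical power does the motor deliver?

1.65 kW

P_in = V·I·cosφ = 240 × 13.5 × 0.726 = 2352 W
P_out = η·P_in = 0.701 × 2352 = 1649 W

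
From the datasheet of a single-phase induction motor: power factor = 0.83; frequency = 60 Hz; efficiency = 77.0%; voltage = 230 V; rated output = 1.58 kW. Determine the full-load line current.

P_out = 1.58 kW = 1580 W
P_in = P_out / η = 1580 / 0.770 = 2052 W
I = P_in / (V·cosφ) = 2052 / (230 × 0.83) = 10.7 A

10.7 A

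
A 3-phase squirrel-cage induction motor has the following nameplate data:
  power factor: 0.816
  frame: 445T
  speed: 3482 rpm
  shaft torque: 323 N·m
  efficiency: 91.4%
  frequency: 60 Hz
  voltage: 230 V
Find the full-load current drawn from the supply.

ω = 2π×3482/60 = 364.6 rad/s; P_out = τω = 323 × 364.6 = 117766 W
P_in = P_out / η = 117766 / 0.914 = 128847 W
I_L = P_in / (√3·V_L·cosφ) = 128847 / (1.732 × 230 × 0.816) = 396 A

396 A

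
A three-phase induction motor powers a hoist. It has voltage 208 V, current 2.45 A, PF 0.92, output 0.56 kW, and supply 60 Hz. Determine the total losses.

P_in = √3·V·I·cosφ = 1.732×208×2.45×0.92 = 812 W
P_out = 560 W
Losses = P_in − P_out = 812 − 560 = 252 W

252 W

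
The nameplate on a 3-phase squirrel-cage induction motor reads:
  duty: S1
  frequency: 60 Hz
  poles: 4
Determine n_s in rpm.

n_s = 120f/p = 120×60/4 = 1800 rpm

1800 rpm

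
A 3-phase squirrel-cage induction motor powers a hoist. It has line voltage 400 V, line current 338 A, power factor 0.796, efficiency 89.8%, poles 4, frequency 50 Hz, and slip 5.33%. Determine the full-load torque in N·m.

P_in = √3·V·I·cosφ = 1.732 × 400 × 338 × 0.796 = 186396 W
P_out = η·P_in = 0.898 × 186396 = 167384 W
n_s = 120×50/4 = 1500 rpm; n = 1500×(1−0.0533) = 1420 rpm
ω = 2π×1420/60 = 148.7 rad/s
τ = P_out/ω = 167384/148.7 = 1130 N·m

1130 N·m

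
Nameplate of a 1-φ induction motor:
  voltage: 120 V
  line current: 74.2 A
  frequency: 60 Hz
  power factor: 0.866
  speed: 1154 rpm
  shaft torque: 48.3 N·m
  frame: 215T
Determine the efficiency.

ω = 2π × 1154/60 = 120.8 rad/s; P_out = τω = 48.3 × 120.8 = 5835 W
P_in = V·I·cosφ = 120 × 74.2 × 0.866 = 7711 W
η = P_out / P_in = 5835 / 7711 = 0.757 = 75.7%

75.7 %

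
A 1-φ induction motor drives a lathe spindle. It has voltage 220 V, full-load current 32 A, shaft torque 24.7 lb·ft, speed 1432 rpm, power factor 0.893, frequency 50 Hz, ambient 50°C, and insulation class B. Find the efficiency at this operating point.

τ = 24.7 lb·ft × 1.356 = 33.49 N·m
ω = 2π × 1432/60 = 150 rad/s; P_out = τω = 33.49 × 150 = 5024 W
P_in = V·I·cosφ = 220 × 32 × 0.893 = 6287 W
η = P_out / P_in = 5024 / 6287 = 0.799 = 79.9%

79.9 %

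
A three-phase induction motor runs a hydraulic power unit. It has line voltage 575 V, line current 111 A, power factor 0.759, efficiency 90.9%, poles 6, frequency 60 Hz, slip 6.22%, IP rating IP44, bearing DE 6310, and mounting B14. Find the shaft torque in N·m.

647 N·m

P_in = √3·V·I·cosφ = 1.732 × 575 × 111 × 0.759 = 83904 W
P_out = η·P_in = 0.909 × 83904 = 76269 W
n_s = 120×60/6 = 1200 rpm; n = 1200×(1−0.0622) = 1125 rpm
ω = 2π×1125/60 = 117.8 rad/s
τ = P_out/ω = 76269/117.8 = 647 N·m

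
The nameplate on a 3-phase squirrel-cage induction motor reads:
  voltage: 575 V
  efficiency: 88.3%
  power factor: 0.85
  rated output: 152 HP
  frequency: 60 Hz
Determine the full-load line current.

152 A

P_out = 152 × 746 = 113392 W
P_in = P_out / η = 113392 / 0.883 = 128417 W
I_L = P_in / (√3·V_L·cosφ) = 128417 / (1.732 × 575 × 0.85) = 152 A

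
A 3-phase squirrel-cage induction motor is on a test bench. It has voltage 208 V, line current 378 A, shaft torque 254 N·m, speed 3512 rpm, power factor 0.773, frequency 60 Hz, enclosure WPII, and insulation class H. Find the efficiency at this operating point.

ω = 2π × 3512/60 = 367.8 rad/s; P_out = τω = 254 × 367.8 = 93421 W
P_in = √3·V_L·I_L·cosφ = 1.732 × 208 × 378 × 0.773 = 105265 W
η = P_out / P_in = 93421 / 105265 = 0.887 = 88.7%

88.7 %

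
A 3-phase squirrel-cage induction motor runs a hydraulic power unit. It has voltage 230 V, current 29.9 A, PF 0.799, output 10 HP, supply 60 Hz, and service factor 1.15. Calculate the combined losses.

P_in = √3·V·I·cosφ = 1.732×230×29.9×0.799 = 9517 W
P_out = 10×746 = 7460 W
Losses = P_in − P_out = 9517 − 7460 = 2057 W

2060 W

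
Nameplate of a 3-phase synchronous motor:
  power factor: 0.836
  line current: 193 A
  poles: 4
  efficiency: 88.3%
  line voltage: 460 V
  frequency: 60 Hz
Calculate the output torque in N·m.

P_in = √3·V·I·cosφ = 1.732 × 460 × 193 × 0.836 = 128549 W
P_out = η·P_in = 0.883 × 128549 = 113509 W
n = n_s = 120×60/4 = 1800 rpm (synchronous)
ω = 2π×1800/60 = 188.5 rad/s
τ = P_out/ω = 113509/188.5 = 602 N·m

602 N·m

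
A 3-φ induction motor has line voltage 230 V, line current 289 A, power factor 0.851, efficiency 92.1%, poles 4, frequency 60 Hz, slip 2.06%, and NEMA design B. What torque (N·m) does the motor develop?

P_in = √3·V·I·cosφ = 1.732 × 230 × 289 × 0.851 = 97972 W
P_out = η·P_in = 0.921 × 97972 = 90232 W
n_s = 120×60/4 = 1800 rpm; n = 1800×(1−0.0206) = 1763 rpm
ω = 2π×1763/60 = 184.6 rad/s
τ = P_out/ω = 90232/184.6 = 489 N·m

489 N·m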